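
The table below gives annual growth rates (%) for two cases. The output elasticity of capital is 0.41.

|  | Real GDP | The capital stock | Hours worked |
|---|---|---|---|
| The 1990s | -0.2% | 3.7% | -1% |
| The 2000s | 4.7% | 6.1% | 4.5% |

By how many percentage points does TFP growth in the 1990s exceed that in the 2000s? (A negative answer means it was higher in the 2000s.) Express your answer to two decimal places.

-0.67 percentage points

Labor's share = 1 − 0.41 = 0.59.
The 1990s: TFP = -0.2 − 1.517 + 0.59 = -1.127%.
The 2000s: TFP = 4.7 − 2.501 − 2.655 = -0.456%.
Difference = -1.127 − (-0.456) = -0.671 pp.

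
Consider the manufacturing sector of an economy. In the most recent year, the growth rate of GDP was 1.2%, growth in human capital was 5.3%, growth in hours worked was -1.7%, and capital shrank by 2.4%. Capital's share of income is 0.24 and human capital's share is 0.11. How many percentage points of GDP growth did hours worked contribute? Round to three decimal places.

-1.105 pp

Labor's share = 1 − 0.24 − 0.11 = 0.65.
Contribution = share × growth = 0.65 × (-1.7) = -1.105 pp.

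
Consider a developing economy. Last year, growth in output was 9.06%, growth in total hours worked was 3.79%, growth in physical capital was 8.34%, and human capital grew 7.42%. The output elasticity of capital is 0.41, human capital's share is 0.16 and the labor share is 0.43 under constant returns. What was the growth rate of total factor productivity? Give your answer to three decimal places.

2.824%

Labor's share = 1 − 0.41 − 0.16 = 0.43.
Physical capital: 0.41 × 8.34 = 3.4194 pp.
Human capital: 0.16 × 7.42 = 1.1872 pp.
Total hours worked: 0.43 × 3.79 = 1.6297 pp.
TFP growth = 9.06 − 6.2363 = 2.8237%.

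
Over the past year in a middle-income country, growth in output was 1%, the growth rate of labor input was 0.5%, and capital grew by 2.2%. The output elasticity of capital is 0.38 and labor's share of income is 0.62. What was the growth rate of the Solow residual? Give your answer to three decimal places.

Labor's share = 1 − 0.38 = 0.62.
Capital: 0.38 × 2.2 = 0.836 pp.
Labor input: 0.62 × 0.5 = 0.31 pp.
TFP growth = 1 − 1.146 = -0.146%.

-0.146%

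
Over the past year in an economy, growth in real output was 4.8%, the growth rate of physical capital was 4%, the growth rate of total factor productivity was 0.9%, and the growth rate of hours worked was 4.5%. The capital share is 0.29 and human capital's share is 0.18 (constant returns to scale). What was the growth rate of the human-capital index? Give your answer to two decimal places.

Labor's share = 1 − 0.29 − 0.18 = 0.53.
gY = gA + 0.29×4 + 0.53×4.5 + 0.18×g.
0.18×g = 4.8 − 0.9 − 3.545 = 0.355.
g = 0.355 / 0.18 = 1.9722%.

1.97%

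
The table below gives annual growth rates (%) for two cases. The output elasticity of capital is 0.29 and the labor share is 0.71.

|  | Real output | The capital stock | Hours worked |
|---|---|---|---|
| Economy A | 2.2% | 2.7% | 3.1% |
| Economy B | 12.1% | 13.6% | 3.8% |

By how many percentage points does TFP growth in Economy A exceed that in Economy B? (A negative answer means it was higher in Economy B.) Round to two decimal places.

Labor's share = 1 − 0.29 = 0.71.
Economy A: TFP = 2.2 − 0.783 − 2.201 = -0.784%.
Economy B: TFP = 12.1 − 3.944 − 2.698 = 5.458%.
Difference = -0.784 − (5.458) = -6.242 pp.

-6.24 percentage points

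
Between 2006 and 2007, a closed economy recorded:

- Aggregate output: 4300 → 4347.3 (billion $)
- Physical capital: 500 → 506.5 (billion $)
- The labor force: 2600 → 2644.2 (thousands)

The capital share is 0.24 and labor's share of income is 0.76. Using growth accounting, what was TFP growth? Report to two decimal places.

Aggregate output growth = (4347.3 − 4300) / 4300 = 1.1%.
Physical capital growth = (506.5 − 500) / 500 = 1.3%.
The labor force growth = (2644.2 − 2600) / 2600 = 1.7%.
Labor's share = 1 − 0.24 = 0.76.
Physical capital: 0.24 × 1.3 = 0.312 pp.
The labor force: 0.76 × 1.7 = 1.292 pp.
TFP growth = 1.1 − 1.604 = -0.504%.

-0.50%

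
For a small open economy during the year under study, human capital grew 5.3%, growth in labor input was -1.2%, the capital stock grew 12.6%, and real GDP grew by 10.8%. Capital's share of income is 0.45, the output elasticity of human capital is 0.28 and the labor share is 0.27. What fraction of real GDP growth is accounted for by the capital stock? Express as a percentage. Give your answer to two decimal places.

The capital stock contributed 0.45 × 12.6 = 5.67 pp.
Share of growth = 5.67 / 10.8 × 100 = 52.5%.

The capital stock accounted for 52.50% of growth.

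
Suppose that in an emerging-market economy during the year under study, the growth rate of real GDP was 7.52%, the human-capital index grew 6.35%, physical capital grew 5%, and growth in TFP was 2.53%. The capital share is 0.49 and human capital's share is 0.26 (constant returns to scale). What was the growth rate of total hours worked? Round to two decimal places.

Total hours worked growth was 3.56%.

Labor's share = 1 − 0.49 − 0.26 = 0.25.
gY = gA + 0.49×5 + 0.26×6.35 + 0.25×g.
0.25×g = 7.52 − 2.53 − 4.101 = 0.889.
g = 0.889 / 0.25 = 3.556%.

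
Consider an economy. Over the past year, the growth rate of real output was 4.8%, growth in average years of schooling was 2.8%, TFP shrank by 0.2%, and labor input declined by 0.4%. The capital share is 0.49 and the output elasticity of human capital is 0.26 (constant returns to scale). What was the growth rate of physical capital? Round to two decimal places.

Labor's share = 1 − 0.49 − 0.26 = 0.25.
gY = gA + 0.26×2.8 + 0.25×(-0.4) + 0.49×g.
0.49×g = 4.8 + 0.2 − 0.628 = 4.372.
g = 4.372 / 0.49 = 8.9224%.

8.92%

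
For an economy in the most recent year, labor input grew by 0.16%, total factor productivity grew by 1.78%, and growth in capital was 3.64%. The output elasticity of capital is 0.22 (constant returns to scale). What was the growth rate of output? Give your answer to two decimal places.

Output grew 2.71%.

Labor's share = 1 − 0.22 = 0.78.
Capital: 0.22 × 3.64 = 0.8008 pp.
Labor input: 0.78 × 0.16 = 0.1248 pp.
Output growth = 1.78 + 0.9256 = 2.7056%.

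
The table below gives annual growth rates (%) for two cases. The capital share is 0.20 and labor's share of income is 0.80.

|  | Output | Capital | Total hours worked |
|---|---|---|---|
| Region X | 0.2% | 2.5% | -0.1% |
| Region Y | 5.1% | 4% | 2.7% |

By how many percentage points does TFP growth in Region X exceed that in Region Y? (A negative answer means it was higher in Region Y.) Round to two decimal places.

-2.36 percentage points

Labor's share = 1 − 0.2 = 0.8.
Region X: TFP = 0.2 − 0.5 + 0.08 = -0.22%.
Region Y: TFP = 5.1 − 0.8 − 2.16 = 2.14%.
Difference = -0.22 − (2.14) = -2.36 pp.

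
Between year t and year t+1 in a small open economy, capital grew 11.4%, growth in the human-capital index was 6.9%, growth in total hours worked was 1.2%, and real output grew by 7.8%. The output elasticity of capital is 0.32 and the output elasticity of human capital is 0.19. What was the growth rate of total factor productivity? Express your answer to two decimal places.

2.25%

Labor's share = 1 − 0.32 − 0.19 = 0.49.
Capital: 0.32 × 11.4 = 3.648 pp.
The human-capital index: 0.19 × 6.9 = 1.311 pp.
Total hours worked: 0.49 × 1.2 = 0.588 pp.
TFP growth = 7.8 − 5.547 = 2.253%.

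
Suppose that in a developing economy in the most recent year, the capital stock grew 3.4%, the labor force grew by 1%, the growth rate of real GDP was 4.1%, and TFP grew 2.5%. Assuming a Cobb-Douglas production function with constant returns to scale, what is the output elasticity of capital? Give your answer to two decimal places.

gY = gA + α·gK + (1−α)·gL, so gY − gA − gL = α(gK − gL).
4.1 − 2.5 − 1 = α × (3.4 − 1).
0.6 = 2.4 α, so α = 0.25.

α = 0.25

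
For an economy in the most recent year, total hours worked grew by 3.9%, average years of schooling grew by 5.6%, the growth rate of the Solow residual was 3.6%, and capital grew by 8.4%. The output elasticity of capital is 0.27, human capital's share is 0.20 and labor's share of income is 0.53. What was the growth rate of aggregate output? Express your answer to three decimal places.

Labor's share = 1 − 0.27 − 0.2 = 0.53.
Capital: 0.27 × 8.4 = 2.268 pp.
Average years of schooling: 0.2 × 5.6 = 1.12 pp.
Total hours worked: 0.53 × 3.9 = 2.067 pp.
Output growth = 3.6 + 5.455 = 9.055%.

9.055%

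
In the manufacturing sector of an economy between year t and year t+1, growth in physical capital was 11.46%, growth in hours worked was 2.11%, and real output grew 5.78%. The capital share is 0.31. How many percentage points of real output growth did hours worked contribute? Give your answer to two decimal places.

Labor's share = 1 − 0.31 = 0.69.
Contribution = share × growth = 0.69 × 2.11 = 1.4559 pp.

1.46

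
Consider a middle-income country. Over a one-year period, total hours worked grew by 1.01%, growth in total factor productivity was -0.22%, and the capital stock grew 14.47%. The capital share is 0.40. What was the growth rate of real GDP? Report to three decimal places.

Labor's share = 1 − 0.4 = 0.6.
The capital stock: 0.4 × 14.47 = 5.788 pp.
Total hours worked: 0.6 × 1.01 = 0.606 pp.
Output growth = -0.22 + 6.394 = 6.174%.

Real GDP grew 6.174%.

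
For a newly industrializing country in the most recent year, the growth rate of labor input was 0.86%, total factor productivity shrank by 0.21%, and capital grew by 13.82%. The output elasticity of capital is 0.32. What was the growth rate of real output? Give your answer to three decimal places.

Labor's share = 1 − 0.32 = 0.68.
Capital: 0.32 × 13.82 = 4.4224 pp.
Labor input: 0.68 × 0.86 = 0.5848 pp.
Output growth = -0.21 + 5.0072 = 4.7972%.

Real output growth was 4.797%.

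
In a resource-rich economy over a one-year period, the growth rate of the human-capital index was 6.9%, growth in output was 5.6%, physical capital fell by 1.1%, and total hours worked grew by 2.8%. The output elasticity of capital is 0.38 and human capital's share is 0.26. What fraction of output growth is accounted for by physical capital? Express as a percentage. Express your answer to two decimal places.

-7.46%

Physical capital contributed 0.38 × (-1.1) = -0.418 pp.
Share of growth = -0.418 / 5.6 × 100 = -7.4643%.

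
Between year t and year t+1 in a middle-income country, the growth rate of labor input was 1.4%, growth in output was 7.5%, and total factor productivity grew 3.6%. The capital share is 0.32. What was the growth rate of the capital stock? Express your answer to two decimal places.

Labor's share = 1 − 0.32 = 0.68.
gY = gA + 0.68×1.4 + 0.32×g.
0.32×g = 7.5 − 3.6 − 0.952 = 2.948.
g = 2.948 / 0.32 = 9.2125%.

9.21%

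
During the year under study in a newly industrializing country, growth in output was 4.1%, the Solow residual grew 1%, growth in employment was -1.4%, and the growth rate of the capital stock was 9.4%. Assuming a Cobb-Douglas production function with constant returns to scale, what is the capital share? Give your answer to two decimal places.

The capital share is 0.42.

gY = gA + α·gK + (1−α)·gL, so gY − gA − gL = α(gK − gL).
4.1 − 1 + 1.4 = α × (9.4 − (-1.4)).
4.5 = 10.8 α, so α = 0.4167.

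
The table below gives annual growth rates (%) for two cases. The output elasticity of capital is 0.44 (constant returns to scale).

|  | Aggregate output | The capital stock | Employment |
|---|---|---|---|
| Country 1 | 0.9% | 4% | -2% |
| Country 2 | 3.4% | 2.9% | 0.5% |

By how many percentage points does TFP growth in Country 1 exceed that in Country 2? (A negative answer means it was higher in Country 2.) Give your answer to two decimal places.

-1.58 percentage points

Labor's share = 1 − 0.44 = 0.56.
Country 1: TFP = 0.9 − 1.76 + 1.12 = 0.26%.
Country 2: TFP = 3.4 − 1.276 − 0.28 = 1.844%.
Difference = 0.26 − (1.844) = -1.584 pp.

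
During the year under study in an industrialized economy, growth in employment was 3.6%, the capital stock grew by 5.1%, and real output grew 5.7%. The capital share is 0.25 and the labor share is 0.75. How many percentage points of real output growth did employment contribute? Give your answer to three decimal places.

Labor's share = 1 − 0.25 = 0.75.
Contribution = share × growth = 0.75 × 3.6 = 2.7 pp.

2.700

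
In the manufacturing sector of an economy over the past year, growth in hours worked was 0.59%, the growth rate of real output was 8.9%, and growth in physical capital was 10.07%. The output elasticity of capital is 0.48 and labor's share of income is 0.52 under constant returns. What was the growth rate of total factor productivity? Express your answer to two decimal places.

Total factor productivity growth was 3.76%.

Labor's share = 1 − 0.48 = 0.52.
Physical capital: 0.48 × 10.07 = 4.8336 pp.
Hours worked: 0.52 × 0.59 = 0.3068 pp.
TFP growth = 8.9 − 5.1404 = 3.7596%.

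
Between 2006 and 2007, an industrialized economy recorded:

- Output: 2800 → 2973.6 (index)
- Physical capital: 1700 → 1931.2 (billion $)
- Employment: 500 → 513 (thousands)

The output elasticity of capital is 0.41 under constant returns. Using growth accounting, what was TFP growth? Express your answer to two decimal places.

Output growth = (2973.6 − 2800) / 2800 = 6.2%.
Physical capital growth = (1931.2 − 1700) / 1700 = 13.6%.
Employment growth = (513 − 500) / 500 = 2.6%.
Labor's share = 1 − 0.41 = 0.59.
Physical capital: 0.41 × 13.6 = 5.576 pp.
Employment: 0.59 × 2.6 = 1.534 pp.
TFP growth = 6.2 − 7.11 = -0.91%.

-0.91%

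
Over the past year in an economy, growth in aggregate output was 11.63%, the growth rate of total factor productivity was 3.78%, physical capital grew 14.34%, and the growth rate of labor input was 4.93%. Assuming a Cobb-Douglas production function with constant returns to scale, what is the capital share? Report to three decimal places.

gY = gA + α·gK + (1−α)·gL, so gY − gA − gL = α(gK − gL).
11.63 − 3.78 − 4.93 = α × (14.34 − 4.93).
2.92 = 9.41 α, so α = 0.31031.

α = 0.310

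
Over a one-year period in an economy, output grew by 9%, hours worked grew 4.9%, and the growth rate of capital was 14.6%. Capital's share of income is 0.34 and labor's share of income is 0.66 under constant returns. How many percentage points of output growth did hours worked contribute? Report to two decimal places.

Labor's share = 1 − 0.34 = 0.66.
Contribution = share × growth = 0.66 × 4.9 = 3.234 pp.

3.23 percentage points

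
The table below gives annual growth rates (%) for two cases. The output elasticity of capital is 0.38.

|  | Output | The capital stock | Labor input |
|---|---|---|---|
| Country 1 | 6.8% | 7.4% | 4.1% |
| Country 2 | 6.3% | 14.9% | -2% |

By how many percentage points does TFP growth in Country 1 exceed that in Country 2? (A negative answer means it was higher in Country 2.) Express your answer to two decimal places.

-0.43 percentage points

Labor's share = 1 − 0.38 = 0.62.
Country 1: TFP = 6.8 − 2.812 − 2.542 = 1.446%.
Country 2: TFP = 6.3 − 5.662 + 1.24 = 1.878%.
Difference = 1.446 − (1.878) = -0.432 pp.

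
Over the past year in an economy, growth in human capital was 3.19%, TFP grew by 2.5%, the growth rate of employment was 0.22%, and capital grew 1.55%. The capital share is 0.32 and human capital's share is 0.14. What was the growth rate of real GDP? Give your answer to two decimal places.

Labor's share = 1 − 0.32 − 0.14 = 0.54.
Capital: 0.32 × 1.55 = 0.496 pp.
Human capital: 0.14 × 3.19 = 0.4466 pp.
Employment: 0.54 × 0.22 = 0.1188 pp.
Output growth = 2.5 + 1.0614 = 3.5614%.

3.56%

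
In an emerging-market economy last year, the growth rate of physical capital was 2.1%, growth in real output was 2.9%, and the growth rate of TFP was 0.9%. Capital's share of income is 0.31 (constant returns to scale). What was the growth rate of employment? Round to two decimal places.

1.96%

Labor's share = 1 − 0.31 = 0.69.
gY = gA + 0.31×2.1 + 0.69×g.
0.69×g = 2.9 − 0.9 − 0.651 = 1.349.
g = 1.349 / 0.69 = 1.9551%.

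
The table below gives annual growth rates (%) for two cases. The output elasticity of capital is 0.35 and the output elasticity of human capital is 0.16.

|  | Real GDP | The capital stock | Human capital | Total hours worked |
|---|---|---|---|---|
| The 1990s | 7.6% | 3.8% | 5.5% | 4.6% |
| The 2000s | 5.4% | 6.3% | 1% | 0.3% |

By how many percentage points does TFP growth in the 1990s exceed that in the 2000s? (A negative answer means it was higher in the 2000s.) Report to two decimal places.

0.25 percentage points

Labor's share = 1 − 0.35 − 0.16 = 0.49.
The 1990s: TFP = 7.6 − 1.33 − 0.88 − 2.254 = 3.136%.
The 2000s: TFP = 5.4 − 2.205 − 0.16 − 0.147 = 2.888%.
Difference = 3.136 − (2.888) = 0.248 pp.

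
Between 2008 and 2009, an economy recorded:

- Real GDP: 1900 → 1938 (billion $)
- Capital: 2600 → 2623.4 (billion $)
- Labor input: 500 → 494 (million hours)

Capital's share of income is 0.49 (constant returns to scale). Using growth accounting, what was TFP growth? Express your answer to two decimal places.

Real GDP growth = (1938 − 1900) / 1900 = 2%.
Capital growth = (2623.4 − 2600) / 2600 = 0.9%.
Labor input growth = (494 − 500) / 500 = -1.2%.
Labor's share = 1 − 0.49 = 0.51.
Capital: 0.49 × 0.9 = 0.441 pp.
Labor input: 0.51 × (-1.2) = -0.612 pp.
TFP growth = 2 + 0.171 = 2.171%.

2.17%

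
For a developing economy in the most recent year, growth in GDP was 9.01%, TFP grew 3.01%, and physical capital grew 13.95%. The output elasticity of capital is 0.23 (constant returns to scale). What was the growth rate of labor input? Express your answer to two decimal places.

3.63%

Labor's share = 1 − 0.23 = 0.77.
gY = gA + 0.23×13.95 + 0.77×g.
0.77×g = 9.01 − 3.01 − 3.2085 = 2.7915.
g = 2.7915 / 0.77 = 3.6253%.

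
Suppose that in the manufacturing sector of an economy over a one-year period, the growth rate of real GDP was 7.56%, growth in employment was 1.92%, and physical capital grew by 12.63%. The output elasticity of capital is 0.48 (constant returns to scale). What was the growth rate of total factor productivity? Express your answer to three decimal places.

Total factor productivity grew 0.499%.

Labor's share = 1 − 0.48 = 0.52.
Physical capital: 0.48 × 12.63 = 6.0624 pp.
Employment: 0.52 × 1.92 = 0.9984 pp.
TFP growth = 7.56 − 7.0608 = 0.4992%.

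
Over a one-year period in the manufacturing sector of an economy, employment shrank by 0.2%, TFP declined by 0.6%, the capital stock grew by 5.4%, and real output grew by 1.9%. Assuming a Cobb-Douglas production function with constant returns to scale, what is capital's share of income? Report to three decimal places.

Capital's share of income is 0.482.

gY = gA + α·gK + (1−α)·gL, so gY − gA − gL = α(gK − gL).
1.9 + 0.6 + 0.2 = α × (5.4 − (-0.2)).
2.7 = 5.6 α, so α = 0.48214.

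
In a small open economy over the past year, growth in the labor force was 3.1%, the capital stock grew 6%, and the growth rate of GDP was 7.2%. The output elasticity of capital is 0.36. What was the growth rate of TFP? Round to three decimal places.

Labor's share = 1 − 0.36 = 0.64.
The capital stock: 0.36 × 6 = 2.16 pp.
The labor force: 0.64 × 3.1 = 1.984 pp.
TFP growth = 7.2 − 4.144 = 3.056%.

TFP grew 3.056%.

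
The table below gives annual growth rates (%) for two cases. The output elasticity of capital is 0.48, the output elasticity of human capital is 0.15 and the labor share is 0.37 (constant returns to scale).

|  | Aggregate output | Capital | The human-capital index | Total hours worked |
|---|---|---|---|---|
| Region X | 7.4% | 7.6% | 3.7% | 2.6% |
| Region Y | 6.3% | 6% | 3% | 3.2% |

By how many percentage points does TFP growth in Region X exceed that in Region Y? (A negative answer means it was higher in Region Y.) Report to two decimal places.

Labor's share = 1 − 0.48 − 0.15 = 0.37.
Region X: TFP = 7.4 − 3.648 − 0.555 − 0.962 = 2.235%.
Region Y: TFP = 6.3 − 2.88 − 0.45 − 1.184 = 1.786%.
Difference = 2.235 − (1.786) = 0.449 pp.

0.45 percentage points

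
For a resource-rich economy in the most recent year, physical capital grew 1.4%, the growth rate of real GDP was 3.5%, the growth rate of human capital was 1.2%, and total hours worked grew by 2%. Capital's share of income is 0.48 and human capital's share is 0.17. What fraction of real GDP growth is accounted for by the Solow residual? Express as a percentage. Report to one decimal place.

Labor's share = 1 − 0.48 − 0.17 = 0.35.
Physical capital: 0.48 × 1.4 = 0.672 pp.
Human capital: 0.17 × 1.2 = 0.204 pp.
Total hours worked: 0.35 × 2 = 0.7 pp.
TFP growth = 3.5 − 1.576 = 1.924%.
TFP share of growth = 1.924 / 3.5 × 100 = 54.971%.

The Solow residual accounted for 55.0% of growth.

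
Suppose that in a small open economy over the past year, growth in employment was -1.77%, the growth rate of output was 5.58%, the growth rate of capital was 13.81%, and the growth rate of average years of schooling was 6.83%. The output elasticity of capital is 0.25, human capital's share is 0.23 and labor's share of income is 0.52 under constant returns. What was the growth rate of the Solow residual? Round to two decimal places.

The Solow residual grew 1.48%.

Labor's share = 1 − 0.25 − 0.23 = 0.52.
Capital: 0.25 × 13.81 = 3.4525 pp.
Average years of schooling: 0.23 × 6.83 = 1.5709 pp.
Employment: 0.52 × (-1.77) = -0.9204 pp.
TFP growth = 5.58 − 4.103 = 1.477%.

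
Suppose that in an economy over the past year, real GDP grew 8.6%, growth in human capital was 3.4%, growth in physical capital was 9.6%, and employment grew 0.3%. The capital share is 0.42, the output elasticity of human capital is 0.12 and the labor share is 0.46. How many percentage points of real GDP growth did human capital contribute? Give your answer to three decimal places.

Contribution = share × growth = 0.12 × 3.4 = 0.408 pp.

0.408 pp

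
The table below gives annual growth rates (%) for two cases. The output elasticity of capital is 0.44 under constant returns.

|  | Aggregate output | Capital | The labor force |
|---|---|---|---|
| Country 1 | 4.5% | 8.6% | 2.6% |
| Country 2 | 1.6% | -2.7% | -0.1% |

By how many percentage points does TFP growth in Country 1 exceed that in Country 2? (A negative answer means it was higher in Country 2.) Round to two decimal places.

-3.58 percentage points

Labor's share = 1 − 0.44 = 0.56.
Country 1: TFP = 4.5 − 3.784 − 1.456 = -0.74%.
Country 2: TFP = 1.6 + 1.188 + 0.056 = 2.844%.
Difference = -0.74 − (2.844) = -3.584 pp.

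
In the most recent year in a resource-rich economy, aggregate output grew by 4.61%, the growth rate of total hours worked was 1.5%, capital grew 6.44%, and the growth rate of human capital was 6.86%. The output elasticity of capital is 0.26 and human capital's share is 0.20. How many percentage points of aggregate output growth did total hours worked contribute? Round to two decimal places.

Labor's share = 1 − 0.26 − 0.2 = 0.54.
Contribution = share × growth = 0.54 × 1.5 = 0.81 pp.

0.81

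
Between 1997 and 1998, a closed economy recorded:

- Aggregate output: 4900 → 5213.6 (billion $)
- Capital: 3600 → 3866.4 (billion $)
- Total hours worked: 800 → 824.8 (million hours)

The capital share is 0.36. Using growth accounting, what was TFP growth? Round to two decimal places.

Aggregate output growth = (5213.6 − 4900) / 4900 = 6.4%.
Capital growth = (3866.4 − 3600) / 3600 = 7.4%.
Total hours worked growth = (824.8 − 800) / 800 = 3.1%.
Labor's share = 1 − 0.36 = 0.64.
Capital: 0.36 × 7.4 = 2.664 pp.
Total hours worked: 0.64 × 3.1 = 1.984 pp.
TFP growth = 6.4 − 4.648 = 1.752%.

TFP grew 1.75%.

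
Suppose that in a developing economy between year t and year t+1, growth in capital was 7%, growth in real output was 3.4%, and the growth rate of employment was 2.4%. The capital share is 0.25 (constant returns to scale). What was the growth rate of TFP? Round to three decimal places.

Labor's share = 1 − 0.25 = 0.75.
Capital: 0.25 × 7 = 1.75 pp.
Employment: 0.75 × 2.4 = 1.8 pp.
TFP growth = 3.4 − 3.55 = -0.15%.

-0.150%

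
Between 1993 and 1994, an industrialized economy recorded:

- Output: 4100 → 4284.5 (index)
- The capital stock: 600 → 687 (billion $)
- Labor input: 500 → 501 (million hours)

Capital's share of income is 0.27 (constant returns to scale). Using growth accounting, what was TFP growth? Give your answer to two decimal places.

0.44%

Output growth = (4284.5 − 4100) / 4100 = 4.5%.
The capital stock growth = (687 − 600) / 600 = 14.5%.
Labor input growth = (501 − 500) / 500 = 0.2%.
Labor's share = 1 − 0.27 = 0.73.
The capital stock: 0.27 × 14.5 = 3.915 pp.
Labor input: 0.73 × 0.2 = 0.146 pp.
TFP growth = 4.5 − 4.061 = 0.439%.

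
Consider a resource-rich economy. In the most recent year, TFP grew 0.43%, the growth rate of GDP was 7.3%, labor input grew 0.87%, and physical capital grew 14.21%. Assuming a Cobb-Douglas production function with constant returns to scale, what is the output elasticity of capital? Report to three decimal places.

gY = gA + α·gK + (1−α)·gL, so gY − gA − gL = α(gK − gL).
7.3 − 0.43 − 0.87 = α × (14.21 − 0.87).
6 = 13.34 α, so α = 0.44978.

The output elasticity of capital is 0.450.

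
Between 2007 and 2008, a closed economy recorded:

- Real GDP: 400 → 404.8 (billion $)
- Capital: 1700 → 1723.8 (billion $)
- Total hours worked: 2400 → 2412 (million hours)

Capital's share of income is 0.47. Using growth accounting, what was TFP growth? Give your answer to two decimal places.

TFP growth was 0.28%.

Real GDP growth = (404.8 − 400) / 400 = 1.2%.
Capital growth = (1723.8 − 1700) / 1700 = 1.4%.
Total hours worked growth = (2412 − 2400) / 2400 = 0.5%.
Labor's share = 1 − 0.47 = 0.53.
Capital: 0.47 × 1.4 = 0.658 pp.
Total hours worked: 0.53 × 0.5 = 0.265 pp.
TFP growth = 1.2 − 0.923 = 0.277%.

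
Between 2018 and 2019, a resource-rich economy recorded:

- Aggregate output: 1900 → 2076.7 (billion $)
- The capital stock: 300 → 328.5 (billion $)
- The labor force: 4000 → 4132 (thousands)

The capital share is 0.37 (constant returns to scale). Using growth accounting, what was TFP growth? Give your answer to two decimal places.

3.71%

Aggregate output growth = (2076.7 − 1900) / 1900 = 9.3%.
The capital stock growth = (328.5 − 300) / 300 = 9.5%.
The labor force growth = (4132 − 4000) / 4000 = 3.3%.
Labor's share = 1 − 0.37 = 0.63.
The capital stock: 0.37 × 9.5 = 3.515 pp.
The labor force: 0.63 × 3.3 = 2.079 pp.
TFP growth = 9.3 − 5.594 = 3.706%.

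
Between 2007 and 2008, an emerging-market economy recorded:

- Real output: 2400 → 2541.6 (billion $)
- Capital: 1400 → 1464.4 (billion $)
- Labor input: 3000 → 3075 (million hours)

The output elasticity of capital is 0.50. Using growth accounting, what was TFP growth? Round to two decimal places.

TFP growth was 2.35%.

Real output growth = (2541.6 − 2400) / 2400 = 5.9%.
Capital growth = (1464.4 − 1400) / 1400 = 4.6%.
Labor input growth = (3075 − 3000) / 3000 = 2.5%.
Labor's share = 1 − 0.5 = 0.5.
Capital: 0.5 × 4.6 = 2.3 pp.
Labor input: 0.5 × 2.5 = 1.25 pp.
TFP growth = 5.9 − 3.55 = 2.35%.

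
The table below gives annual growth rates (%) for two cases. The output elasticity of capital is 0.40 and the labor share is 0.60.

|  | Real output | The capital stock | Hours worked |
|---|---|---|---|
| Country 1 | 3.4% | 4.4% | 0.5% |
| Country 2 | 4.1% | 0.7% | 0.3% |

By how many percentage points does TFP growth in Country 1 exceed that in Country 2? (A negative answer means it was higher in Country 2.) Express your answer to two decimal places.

Labor's share = 1 − 0.4 = 0.6.
Country 1: TFP = 3.4 − 1.76 − 0.3 = 1.34%.
Country 2: TFP = 4.1 − 0.28 − 0.18 = 3.64%.
Difference = 1.34 − (3.64) = -2.3 pp.

-2.30 percentage points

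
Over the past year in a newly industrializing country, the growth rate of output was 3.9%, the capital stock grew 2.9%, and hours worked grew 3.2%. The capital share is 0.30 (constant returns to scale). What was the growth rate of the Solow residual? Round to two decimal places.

Labor's share = 1 − 0.3 = 0.7.
The capital stock: 0.3 × 2.9 = 0.87 pp.
Hours worked: 0.7 × 3.2 = 2.24 pp.
TFP growth = 3.9 − 3.11 = 0.79%.

The Solow residual growth was 0.79%.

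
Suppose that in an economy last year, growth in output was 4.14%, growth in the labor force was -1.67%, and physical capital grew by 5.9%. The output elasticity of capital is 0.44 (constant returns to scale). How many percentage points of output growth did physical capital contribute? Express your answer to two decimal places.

2.60 percentage points

Contribution = share × growth = 0.44 × 5.9 = 2.596 pp.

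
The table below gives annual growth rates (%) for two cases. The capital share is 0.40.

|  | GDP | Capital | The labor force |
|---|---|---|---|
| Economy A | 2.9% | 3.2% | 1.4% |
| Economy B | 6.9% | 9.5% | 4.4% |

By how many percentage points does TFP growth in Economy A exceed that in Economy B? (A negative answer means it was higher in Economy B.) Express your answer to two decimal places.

0.32 percentage points

Labor's share = 1 − 0.4 = 0.6.
Economy A: TFP = 2.9 − 1.28 − 0.84 = 0.78%.
Economy B: TFP = 6.9 − 3.8 − 2.64 = 0.46%.
Difference = 0.78 − (0.46) = 0.32 pp.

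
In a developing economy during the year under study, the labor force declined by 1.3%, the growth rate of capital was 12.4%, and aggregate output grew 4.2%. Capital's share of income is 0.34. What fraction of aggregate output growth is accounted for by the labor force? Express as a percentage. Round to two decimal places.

-20.43%

Labor's share = 1 − 0.34 = 0.66.
The labor force contributed 0.66 × (-1.3) = -0.858 pp.
Share of growth = -0.858 / 4.2 × 100 = -20.4286%.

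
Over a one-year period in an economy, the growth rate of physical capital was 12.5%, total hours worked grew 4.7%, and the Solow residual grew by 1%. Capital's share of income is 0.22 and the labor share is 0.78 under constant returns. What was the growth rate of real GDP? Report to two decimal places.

Labor's share = 1 − 0.22 = 0.78.
Physical capital: 0.22 × 12.5 = 2.75 pp.
Total hours worked: 0.78 × 4.7 = 3.666 pp.
Output growth = 1 + 6.416 = 7.416%.

Real GDP growth was 7.42%.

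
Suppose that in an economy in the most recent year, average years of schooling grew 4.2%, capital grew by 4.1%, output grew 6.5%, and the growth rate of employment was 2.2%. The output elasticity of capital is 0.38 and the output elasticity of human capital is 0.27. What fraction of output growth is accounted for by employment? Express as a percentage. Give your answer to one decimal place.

Labor's share = 1 − 0.38 − 0.27 = 0.35.
Employment contributed 0.35 × 2.2 = 0.77 pp.
Share of growth = 0.77 / 6.5 × 100 = 11.846%.

Employment accounted for 11.8% of growth.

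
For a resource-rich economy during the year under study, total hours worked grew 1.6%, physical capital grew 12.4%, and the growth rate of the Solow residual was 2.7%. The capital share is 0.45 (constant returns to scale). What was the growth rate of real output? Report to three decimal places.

9.160%

Labor's share = 1 − 0.45 = 0.55.
Physical capital: 0.45 × 12.4 = 5.58 pp.
Total hours worked: 0.55 × 1.6 = 0.88 pp.
Output growth = 2.7 + 6.46 = 9.16%.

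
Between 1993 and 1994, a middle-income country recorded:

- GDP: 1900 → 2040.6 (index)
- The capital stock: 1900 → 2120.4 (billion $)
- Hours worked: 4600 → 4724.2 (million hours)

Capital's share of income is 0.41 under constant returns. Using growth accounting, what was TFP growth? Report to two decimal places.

TFP grew 1.05%.

GDP growth = (2040.6 − 1900) / 1900 = 7.4%.
The capital stock growth = (2120.4 − 1900) / 1900 = 11.6%.
Hours worked growth = (4724.2 − 4600) / 4600 = 2.7%.
Labor's share = 1 − 0.41 = 0.59.
The capital stock: 0.41 × 11.6 = 4.756 pp.
Hours worked: 0.59 × 2.7 = 1.593 pp.
TFP growth = 7.4 − 6.349 = 1.051%.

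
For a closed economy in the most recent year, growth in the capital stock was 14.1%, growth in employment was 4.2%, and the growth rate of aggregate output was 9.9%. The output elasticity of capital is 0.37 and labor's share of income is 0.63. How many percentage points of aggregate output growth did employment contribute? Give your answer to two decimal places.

Labor's share = 1 − 0.37 = 0.63.
Contribution = share × growth = 0.63 × 4.2 = 2.646 pp.

2.65 percentage points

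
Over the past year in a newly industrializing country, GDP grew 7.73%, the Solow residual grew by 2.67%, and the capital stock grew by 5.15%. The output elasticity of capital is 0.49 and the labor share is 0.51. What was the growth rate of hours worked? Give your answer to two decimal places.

Hours worked growth was 4.97%.

Labor's share = 1 − 0.49 = 0.51.
gY = gA + 0.49×5.15 + 0.51×g.
0.51×g = 7.73 − 2.67 − 2.5235 = 2.5365.
g = 2.5365 / 0.51 = 4.9735%.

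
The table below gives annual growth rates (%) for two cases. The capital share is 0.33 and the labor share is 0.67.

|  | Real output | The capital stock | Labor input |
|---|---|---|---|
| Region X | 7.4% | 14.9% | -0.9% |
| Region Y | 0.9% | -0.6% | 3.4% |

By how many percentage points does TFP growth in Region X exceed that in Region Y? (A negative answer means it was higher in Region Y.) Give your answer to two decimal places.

4.27 percentage points

Labor's share = 1 − 0.33 = 0.67.
Region X: TFP = 7.4 − 4.917 + 0.603 = 3.086%.
Region Y: TFP = 0.9 + 0.198 − 2.278 = -1.18%.
Difference = 3.086 − (-1.18) = 4.266 pp.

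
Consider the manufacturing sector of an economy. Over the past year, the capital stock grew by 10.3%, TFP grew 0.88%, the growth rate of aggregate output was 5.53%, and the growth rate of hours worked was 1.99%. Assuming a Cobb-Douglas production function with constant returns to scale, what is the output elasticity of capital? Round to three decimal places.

α = 0.320

gY = gA + α·gK + (1−α)·gL, so gY − gA − gL = α(gK − gL).
5.53 − 0.88 − 1.99 = α × (10.3 − 1.99).
2.66 = 8.31 α, so α = 0.3201.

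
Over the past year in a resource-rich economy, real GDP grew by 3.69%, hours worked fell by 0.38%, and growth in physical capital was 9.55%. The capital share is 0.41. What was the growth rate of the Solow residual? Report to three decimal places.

-0.001%

Labor's share = 1 − 0.41 = 0.59.
Physical capital: 0.41 × 9.55 = 3.9155 pp.
Hours worked: 0.59 × (-0.38) = -0.2242 pp.
TFP growth = 3.69 − 3.6913 = -0.0013%.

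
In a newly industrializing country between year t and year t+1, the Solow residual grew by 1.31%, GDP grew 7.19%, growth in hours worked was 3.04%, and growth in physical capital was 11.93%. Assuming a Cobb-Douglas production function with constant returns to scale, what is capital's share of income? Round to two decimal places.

gY = gA + α·gK + (1−α)·gL, so gY − gA − gL = α(gK − gL).
7.19 − 1.31 − 3.04 = α × (11.93 − 3.04).
2.84 = 8.89 α, so α = 0.3195.

0.32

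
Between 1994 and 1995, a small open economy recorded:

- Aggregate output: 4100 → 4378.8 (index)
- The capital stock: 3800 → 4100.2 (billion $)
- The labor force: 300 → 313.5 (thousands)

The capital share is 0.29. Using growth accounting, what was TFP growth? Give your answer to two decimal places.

Aggregate output growth = (4378.8 − 4100) / 4100 = 6.8%.
The capital stock growth = (4100.2 − 3800) / 3800 = 7.9%.
The labor force growth = (313.5 − 300) / 300 = 4.5%.
Labor's share = 1 − 0.29 = 0.71.
The capital stock: 0.29 × 7.9 = 2.291 pp.
The labor force: 0.71 × 4.5 = 3.195 pp.
TFP growth = 6.8 − 5.486 = 1.314%.

TFP grew 1.31%.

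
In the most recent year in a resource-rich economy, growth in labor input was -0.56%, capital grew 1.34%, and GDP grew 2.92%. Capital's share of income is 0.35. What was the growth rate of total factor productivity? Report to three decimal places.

Total factor productivity grew 2.815%.

Labor's share = 1 − 0.35 = 0.65.
Capital: 0.35 × 1.34 = 0.469 pp.
Labor input: 0.65 × (-0.56) = -0.364 pp.
TFP growth = 2.92 − 0.105 = 2.815%.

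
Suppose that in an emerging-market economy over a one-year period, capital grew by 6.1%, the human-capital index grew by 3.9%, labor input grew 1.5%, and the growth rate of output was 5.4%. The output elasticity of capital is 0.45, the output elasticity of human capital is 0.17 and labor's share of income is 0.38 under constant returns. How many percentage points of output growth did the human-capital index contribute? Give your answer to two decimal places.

Contribution = share × growth = 0.17 × 3.9 = 0.663 pp.

0.66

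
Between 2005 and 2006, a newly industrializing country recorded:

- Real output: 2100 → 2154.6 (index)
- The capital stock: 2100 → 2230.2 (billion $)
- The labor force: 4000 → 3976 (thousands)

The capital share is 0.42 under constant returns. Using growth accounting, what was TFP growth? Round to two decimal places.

Real output growth = (2154.6 − 2100) / 2100 = 2.6%.
The capital stock growth = (2230.2 − 2100) / 2100 = 6.2%.
The labor force growth = (3976 − 4000) / 4000 = -0.6%.
Labor's share = 1 − 0.42 = 0.58.
The capital stock: 0.42 × 6.2 = 2.604 pp.
The labor force: 0.58 × (-0.6) = -0.348 pp.
TFP growth = 2.6 − 2.256 = 0.344%.

TFP grew 0.34%.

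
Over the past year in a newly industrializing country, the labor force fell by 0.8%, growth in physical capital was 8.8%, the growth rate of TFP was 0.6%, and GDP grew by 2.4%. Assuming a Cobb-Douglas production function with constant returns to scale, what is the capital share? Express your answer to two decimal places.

The capital share is 0.27.

gY = gA + α·gK + (1−α)·gL, so gY − gA − gL = α(gK − gL).
2.4 − 0.6 + 0.8 = α × (8.8 − (-0.8)).
2.6 = 9.6 α, so α = 0.2708.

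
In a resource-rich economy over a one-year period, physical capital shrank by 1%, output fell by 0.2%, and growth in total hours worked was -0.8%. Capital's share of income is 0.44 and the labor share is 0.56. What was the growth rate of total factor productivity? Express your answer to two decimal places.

0.69%

Labor's share = 1 − 0.44 = 0.56.
Physical capital: 0.44 × (-1) = -0.44 pp.
Total hours worked: 0.56 × (-0.8) = -0.448 pp.
TFP growth = -0.2 + 0.888 = 0.688%.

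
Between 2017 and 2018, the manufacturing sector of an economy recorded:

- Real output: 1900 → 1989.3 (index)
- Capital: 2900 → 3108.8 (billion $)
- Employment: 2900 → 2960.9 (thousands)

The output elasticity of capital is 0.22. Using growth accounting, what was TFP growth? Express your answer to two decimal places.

Real output growth = (1989.3 − 1900) / 1900 = 4.7%.
Capital growth = (3108.8 − 2900) / 2900 = 7.2%.
Employment growth = (2960.9 − 2900) / 2900 = 2.1%.
Labor's share = 1 − 0.22 = 0.78.
Capital: 0.22 × 7.2 = 1.584 pp.
Employment: 0.78 × 2.1 = 1.638 pp.
TFP growth = 4.7 − 3.222 = 1.478%.

1.48%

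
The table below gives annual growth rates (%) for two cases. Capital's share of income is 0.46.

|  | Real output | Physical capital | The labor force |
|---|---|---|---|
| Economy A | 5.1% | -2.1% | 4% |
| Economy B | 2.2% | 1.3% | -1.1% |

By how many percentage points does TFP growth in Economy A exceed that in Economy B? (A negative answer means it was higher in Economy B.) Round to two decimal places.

Labor's share = 1 − 0.46 = 0.54.
Economy A: TFP = 5.1 + 0.966 − 2.16 = 3.906%.
Economy B: TFP = 2.2 − 0.598 + 0.594 = 2.196%.
Difference = 3.906 − (2.196) = 1.71 pp.

1.71 percentage points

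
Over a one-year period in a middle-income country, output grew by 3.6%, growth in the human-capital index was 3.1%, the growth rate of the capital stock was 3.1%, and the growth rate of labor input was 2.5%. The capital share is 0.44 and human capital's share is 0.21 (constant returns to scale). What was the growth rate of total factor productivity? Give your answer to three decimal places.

0.710%

Labor's share = 1 − 0.44 − 0.21 = 0.35.
The capital stock: 0.44 × 3.1 = 1.364 pp.
The human-capital index: 0.21 × 3.1 = 0.651 pp.
Labor input: 0.35 × 2.5 = 0.875 pp.
TFP growth = 3.6 − 2.89 = 0.71%.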